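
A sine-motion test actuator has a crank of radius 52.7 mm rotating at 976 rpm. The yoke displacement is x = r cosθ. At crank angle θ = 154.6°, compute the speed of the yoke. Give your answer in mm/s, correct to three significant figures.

2310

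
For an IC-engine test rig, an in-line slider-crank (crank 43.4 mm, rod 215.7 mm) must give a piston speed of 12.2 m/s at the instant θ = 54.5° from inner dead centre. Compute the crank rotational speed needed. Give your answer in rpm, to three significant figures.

2950

For an in-line slider-crank, |v_piston| = rω|sinθ|·[1 + r cosθ/√(L² − r² sin²θ)].
With r = 0.0434 m, L = 0.2157 m, θ = 54.5°: the bracketed kinematic factor |dx/dθ| = 0.039517 m.
ω = v/|dx/dθ| = 12.2/0.039517 = 308.72 rad/s.
N = 60ω/(2π) = 2948.1 rpm.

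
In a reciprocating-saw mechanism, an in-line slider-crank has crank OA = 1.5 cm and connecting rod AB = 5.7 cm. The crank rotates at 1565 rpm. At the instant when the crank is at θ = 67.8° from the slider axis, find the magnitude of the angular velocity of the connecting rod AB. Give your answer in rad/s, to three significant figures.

16.8

ω = 163.9 rad/s (converted from 1565 rpm).
The rod makes angle φ with the slider axis where L sinφ = r sinθ; differentiating, L cosφ·φ̇ = r ω cosθ.
L cosφ = √(L² − r² sin²θ) = 0.055282 m.
|ω_rod| = r ω |cosθ| / √(L² − r² sin²θ) = 0.015·163.9·0.37784/0.055282 = 16.802 rad/s.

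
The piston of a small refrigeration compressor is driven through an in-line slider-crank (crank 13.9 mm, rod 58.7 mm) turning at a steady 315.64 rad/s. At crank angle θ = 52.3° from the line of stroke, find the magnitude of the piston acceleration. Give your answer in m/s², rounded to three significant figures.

ω = 315.6 rad/s
x(θ) = r cosθ + √(L² − r² sin²θ); with ω constant, a = ω²·d²x/dθ².
d²x/dθ² = −r cosθ − r²(cos2θ)/√u − r⁴ sin²2θ/(4u^{3/2}),  u = L² − r² sin²θ = 0.00332473 m².
Substituting r = 0.0139 m, L = 0.0587 m, θ = 52.3°: d²x/dθ² = -0.0077012 m.
a = ω²·d²x/dθ² = (315.6)²·(-0.0077012) = -767.26 m/s²;  |a| = 767.26 m/s².

767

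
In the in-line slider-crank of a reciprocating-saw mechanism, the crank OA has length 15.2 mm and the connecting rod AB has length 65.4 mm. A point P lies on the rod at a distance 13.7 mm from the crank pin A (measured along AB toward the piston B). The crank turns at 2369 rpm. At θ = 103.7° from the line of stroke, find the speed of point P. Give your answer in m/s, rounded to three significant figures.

3.69

ω = 248.1 rad/s.  Crank-pin speed |V_A| = rω = 3.7708 m/s, perpendicular to OA.
Rod angle: sinφ = −(r/L) sinθ ⇒ φ = -13.050°; ω_rod = −rω cosθ/√(L²−r²sin²θ) = +14.018 rad/s.
V_P = V_A + ω_rod × AP, with AP = 0.0137 m along the rod.
Components: V_Px = −rω sinθ − a·ω_rod·sinφ = -3.6202 m/s;  V_Py = rω cosθ + a·ω_rod·cosφ = -0.706 m/s.
|V_P| = √(V_Px² + V_Py²) = 3.6884 m/s.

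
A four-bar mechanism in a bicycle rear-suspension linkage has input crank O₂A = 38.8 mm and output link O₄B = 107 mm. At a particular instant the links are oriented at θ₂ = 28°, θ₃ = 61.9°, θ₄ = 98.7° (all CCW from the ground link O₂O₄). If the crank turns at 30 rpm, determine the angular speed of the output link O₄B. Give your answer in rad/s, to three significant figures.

1.06

ω₂ = 3.142 rad/s (from 30 rpm).
Differentiating the loop-closure r₂e^{iθ₂}+r₃e^{iθ₃}=r₁+r₄e^{iθ₄} gives r₂ω₂e^{iθ₂}+r₃ω₃e^{iθ₃}=r₄ω₄e^{iθ₄}.
Eliminating the other unknown: ω₄ = r₂ω₂ sin(θ₂−θ₃) / [r₄ sin(θ₄−θ₃)].
Numerator sine = -0.55775; denominator sine = +0.59902.
Result = 0.0388·3.142·(-0.55775) / (0.107·(+0.59902)) = -1.0607 rad/s; magnitude 1.0607 rad/s.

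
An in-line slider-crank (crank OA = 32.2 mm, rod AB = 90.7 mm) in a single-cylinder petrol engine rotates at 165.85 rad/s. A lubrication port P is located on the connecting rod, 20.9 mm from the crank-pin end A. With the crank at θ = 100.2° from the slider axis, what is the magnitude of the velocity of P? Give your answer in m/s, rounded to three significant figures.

5.23

ω = 165.8 rad/s.  Crank-pin speed |V_A| = rω = 5.3404 m/s, perpendicular to OA.
Rod angle: sinφ = −(r/L) sinθ ⇒ φ = -20.451°; ω_rod = −rω cosθ/√(L²−r²sin²θ) = +11.128 rad/s.
V_P = V_A + ω_rod × AP, with AP = 0.0209 m along the rod.
Components: V_Px = −rω sinθ − a·ω_rod·sinφ = -5.1747 m/s;  V_Py = rω cosθ + a·ω_rod·cosφ = -0.72778 m/s.
|V_P| = √(V_Px² + V_Py²) = 5.2256 m/s.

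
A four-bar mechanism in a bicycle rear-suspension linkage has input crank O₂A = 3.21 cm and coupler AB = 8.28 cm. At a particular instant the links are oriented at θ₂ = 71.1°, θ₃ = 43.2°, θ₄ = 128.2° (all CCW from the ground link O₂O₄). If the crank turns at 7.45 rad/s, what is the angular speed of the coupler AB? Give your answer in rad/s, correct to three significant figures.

ω₂ = 7.45 rad/s
Differentiating the loop-closure r₂e^{iθ₂}+r₃e^{iθ₃}=r₁+r₄e^{iθ₄} gives r₂ω₂e^{iθ₂}+r₃ω₃e^{iθ₃}=r₄ω₄e^{iθ₄}.
Eliminating the other unknown: ω₃ = r₂ω₂ sin(θ₄−θ₂) / [r₃ sin(θ₃−θ₄)].
Numerator sine = +0.83962; denominator sine = -0.99619.
Result = 0.0321·7.45·(+0.83962) / (0.0828·(-0.99619)) = -2.4343 rad/s; magnitude 2.4343 rad/s.

2.43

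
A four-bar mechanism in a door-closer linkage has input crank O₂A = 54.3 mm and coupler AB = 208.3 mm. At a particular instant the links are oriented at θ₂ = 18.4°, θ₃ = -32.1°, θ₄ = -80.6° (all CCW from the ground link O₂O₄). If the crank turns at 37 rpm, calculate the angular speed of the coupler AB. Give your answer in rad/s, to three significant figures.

1.33

ω₂ = 3.875 rad/s (from 37 rpm).
Differentiating the loop-closure r₂e^{iθ₂}+r₃e^{iθ₃}=r₁+r₄e^{iθ₄} gives r₂ω₂e^{iθ₂}+r₃ω₃e^{iθ₃}=r₄ω₄e^{iθ₄}.
Eliminating the other unknown: ω₃ = r₂ω₂ sin(θ₄−θ₂) / [r₃ sin(θ₃−θ₄)].
Numerator sine = -0.98769; denominator sine = +0.74896.
Result = 0.0543·3.875·(-0.98769) / (0.2083·(+0.74896)) = -1.332 rad/s; magnitude 1.332 rad/s.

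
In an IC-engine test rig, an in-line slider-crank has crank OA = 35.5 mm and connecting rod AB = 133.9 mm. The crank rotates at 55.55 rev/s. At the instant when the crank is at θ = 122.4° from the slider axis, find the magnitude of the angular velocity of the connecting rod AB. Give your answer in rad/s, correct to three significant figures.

ω = 349 rad/s (converted from 55.55 rev/s).
The rod makes angle φ with the slider axis where L sinφ = r sinθ; differentiating, L cosφ·φ̇ = r ω cosθ.
L cosφ = √(L² − r² sin²θ) = 0.1305 m.
|ω_rod| = r ω |cosθ| / √(L² − r² sin²θ) = 0.0355·349·0.53583/0.1305 = 50.874 rad/s.

50.9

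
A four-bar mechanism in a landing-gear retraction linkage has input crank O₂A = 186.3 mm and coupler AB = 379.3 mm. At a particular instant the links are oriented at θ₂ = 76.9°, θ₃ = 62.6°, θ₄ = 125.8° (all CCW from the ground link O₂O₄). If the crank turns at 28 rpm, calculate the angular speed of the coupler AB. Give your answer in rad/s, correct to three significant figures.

1.22

ω₂ = 2.932 rad/s (from 28 rpm).
Differentiating the loop-closure r₂e^{iθ₂}+r₃e^{iθ₃}=r₁+r₄e^{iθ₄} gives r₂ω₂e^{iθ₂}+r₃ω₃e^{iθ₃}=r₄ω₄e^{iθ₄}.
Eliminating the other unknown: ω₃ = r₂ω₂ sin(θ₄−θ₂) / [r₃ sin(θ₃−θ₄)].
Numerator sine = +0.75356; denominator sine = -0.89259.
Result = 0.1863·2.932·(+0.75356) / (0.3793·(-0.89259)) = -1.2159 rad/s; magnitude 1.2159 rad/s.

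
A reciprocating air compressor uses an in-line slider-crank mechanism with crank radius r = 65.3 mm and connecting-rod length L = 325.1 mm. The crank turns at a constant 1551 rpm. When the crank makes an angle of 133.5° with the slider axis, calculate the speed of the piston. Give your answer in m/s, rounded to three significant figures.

ω = 2π·1551/60 = 162.4 rad/s
For an in-line slider-crank, x = r cosθ + √(L² − r² sin²θ), so v = −rω sinθ·[1 + r cosθ/√(L² − r² sin²θ)].
With r = 0.0653 m, L = 0.3251 m, θ = 133.5°: √(L² − r² sin²θ) = 0.32163 m.
v = −0.0653·162.4·0.72537·[1 + 0.0653·-0.68835/0.32163] = -6.6182 m/s.
|v| = 6.6182 m/s.

6.62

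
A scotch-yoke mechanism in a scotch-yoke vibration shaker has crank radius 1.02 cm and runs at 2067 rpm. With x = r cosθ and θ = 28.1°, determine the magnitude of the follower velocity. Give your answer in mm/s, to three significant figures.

1040

ω = 216.5 rad/s (from 2067 rpm).
x = r cosθ ⇒ ẋ = −rω sinθ.
|v| = rω|sinθ| = 0.0102·216.5·|sin 28.1°| = 1.0399 m/s = 1039.9 mm/s.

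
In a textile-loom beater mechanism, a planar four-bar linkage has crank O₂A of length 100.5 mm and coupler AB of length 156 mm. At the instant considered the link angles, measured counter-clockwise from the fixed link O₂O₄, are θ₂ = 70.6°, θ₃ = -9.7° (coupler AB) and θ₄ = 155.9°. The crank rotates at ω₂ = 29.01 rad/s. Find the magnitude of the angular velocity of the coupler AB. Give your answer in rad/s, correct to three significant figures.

74.9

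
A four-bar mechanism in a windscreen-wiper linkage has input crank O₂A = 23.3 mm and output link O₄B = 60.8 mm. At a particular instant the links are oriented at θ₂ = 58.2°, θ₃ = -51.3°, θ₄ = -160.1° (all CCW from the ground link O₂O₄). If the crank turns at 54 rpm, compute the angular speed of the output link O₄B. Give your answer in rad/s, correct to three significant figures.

ω₂ = 5.655 rad/s (from 54 rpm).
Differentiating the loop-closure r₂e^{iθ₂}+r₃e^{iθ₃}=r₁+r₄e^{iθ₄} gives r₂ω₂e^{iθ₂}+r₃ω₃e^{iθ₃}=r₄ω₄e^{iθ₄}.
Eliminating the other unknown: ω₄ = r₂ω₂ sin(θ₂−θ₃) / [r₄ sin(θ₄−θ₃)].
Numerator sine = +0.94264; denominator sine = -0.94665.
Result = 0.0233·5.655·(+0.94264) / (0.0608·(-0.94665)) = -2.1579 rad/s; magnitude 2.1579 rad/s.

2.16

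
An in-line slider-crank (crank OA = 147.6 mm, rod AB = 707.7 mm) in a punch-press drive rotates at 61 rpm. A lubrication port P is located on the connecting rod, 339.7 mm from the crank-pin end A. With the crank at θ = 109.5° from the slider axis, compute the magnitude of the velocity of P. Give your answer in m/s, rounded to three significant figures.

0.874

ω = 6.388 rad/s.  Crank-pin speed |V_A| = rω = 0.94285 m/s, perpendicular to OA.
Rod angle: sinφ = −(r/L) sinθ ⇒ φ = -11.338°; ω_rod = −rω cosθ/√(L²−r²sin²θ) = +0.45358 rad/s.
V_P = V_A + ω_rod × AP, with AP = 0.3397 m along the rod.
Components: V_Px = −rω sinθ − a·ω_rod·sinφ = -0.85848 m/s;  V_Py = rω cosθ + a·ω_rod·cosφ = -0.16366 m/s.
|V_P| = √(V_Px² + V_Py²) = 0.87394 m/s.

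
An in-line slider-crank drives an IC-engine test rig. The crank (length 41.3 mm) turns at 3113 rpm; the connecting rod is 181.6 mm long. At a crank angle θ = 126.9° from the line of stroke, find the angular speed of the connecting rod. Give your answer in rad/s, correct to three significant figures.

45.3

ω = 326 rad/s (converted from 3113 rpm).
The rod makes angle φ with the slider axis where L sinφ = r sinθ; differentiating, L cosφ·φ̇ = r ω cosθ.
L cosφ = √(L² − r² sin²θ) = 0.17857 m.
|ω_rod| = r ω |cosθ| / √(L² − r² sin²θ) = 0.0413·326·0.60042/0.17857 = 45.269 rad/s.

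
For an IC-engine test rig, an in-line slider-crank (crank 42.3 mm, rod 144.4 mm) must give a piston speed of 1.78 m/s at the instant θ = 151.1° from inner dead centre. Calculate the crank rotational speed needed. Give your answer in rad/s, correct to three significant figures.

For an in-line slider-crank, |v_piston| = rω|sinθ|·[1 + r cosθ/√(L² − r² sin²θ)].
With r = 0.0423 m, L = 0.1444 m, θ = 151.1°: the bracketed kinematic factor |dx/dθ| = 0.015147 m.
ω = v/|dx/dθ| = 1.78/0.015147 = 117.52 rad/s.

118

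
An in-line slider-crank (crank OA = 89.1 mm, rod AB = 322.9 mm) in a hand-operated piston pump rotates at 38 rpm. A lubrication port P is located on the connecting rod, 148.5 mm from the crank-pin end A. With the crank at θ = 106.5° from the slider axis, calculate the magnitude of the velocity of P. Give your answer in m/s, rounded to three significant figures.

0.332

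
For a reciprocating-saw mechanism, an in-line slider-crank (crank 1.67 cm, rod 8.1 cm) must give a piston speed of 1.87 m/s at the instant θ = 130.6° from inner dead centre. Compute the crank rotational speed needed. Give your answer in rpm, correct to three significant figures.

1630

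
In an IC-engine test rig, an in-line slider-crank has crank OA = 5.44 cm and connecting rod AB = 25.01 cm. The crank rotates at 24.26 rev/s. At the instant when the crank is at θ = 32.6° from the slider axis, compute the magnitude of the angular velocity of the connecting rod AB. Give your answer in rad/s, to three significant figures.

28.1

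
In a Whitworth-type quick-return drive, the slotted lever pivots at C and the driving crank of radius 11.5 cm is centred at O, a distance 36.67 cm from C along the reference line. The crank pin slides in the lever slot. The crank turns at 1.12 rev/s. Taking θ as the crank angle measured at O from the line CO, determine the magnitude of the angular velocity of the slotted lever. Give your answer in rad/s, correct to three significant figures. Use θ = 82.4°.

0.833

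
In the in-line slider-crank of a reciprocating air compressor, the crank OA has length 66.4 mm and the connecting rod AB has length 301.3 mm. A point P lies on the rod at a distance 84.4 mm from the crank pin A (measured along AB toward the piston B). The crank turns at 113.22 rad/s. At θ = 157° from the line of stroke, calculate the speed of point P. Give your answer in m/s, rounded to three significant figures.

5.70

ω = 113.2 rad/s.  Crank-pin speed |V_A| = rω = 7.5178 m/s, perpendicular to OA.
Rod angle: sinφ = −(r/L) sinθ ⇒ φ = -4.940°; ω_rod = −rω cosθ/√(L²−r²sin²θ) = +23.053 rad/s.
V_P = V_A + ω_rod × AP, with AP = 0.0844 m along the rod.
Components: V_Px = −rω sinθ − a·ω_rod·sinφ = -2.7699 m/s;  V_Py = rω cosθ + a·ω_rod·cosφ = -4.9817 m/s.
|V_P| = √(V_Px² + V_Py²) = 5.7 m/s.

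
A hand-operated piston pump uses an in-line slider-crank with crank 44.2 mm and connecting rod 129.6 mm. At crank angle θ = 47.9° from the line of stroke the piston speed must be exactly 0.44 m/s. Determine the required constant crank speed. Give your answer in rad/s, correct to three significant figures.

For an in-line slider-crank, |v_piston| = rω|sinθ|·[1 + r cosθ/√(L² − r² sin²θ)].
With r = 0.0442 m, L = 0.1296 m, θ = 47.9°: the bracketed kinematic factor |dx/dθ| = 0.040546 m.
ω = v/|dx/dθ| = 0.44/0.040546 = 10.852 rad/s.

10.9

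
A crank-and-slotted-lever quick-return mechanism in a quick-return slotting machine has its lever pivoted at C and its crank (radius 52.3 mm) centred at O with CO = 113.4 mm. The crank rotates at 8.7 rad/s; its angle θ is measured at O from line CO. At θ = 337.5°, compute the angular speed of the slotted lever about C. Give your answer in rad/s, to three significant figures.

2.69

ω = 8.7 rad/s
Crank pin A relative to C: A = (d + r cosθ, r sinθ); lever angle φ = atan2(r sinθ, d + r cosθ).
Differentiating tanφ: φ̇ = rω(d cosθ + r)/(d² + r² + 2dr cosθ).
d² + r² + 2dr cosθ = |CA|² = 0.0265536 m²;  d cosθ + r = +0.15707 m.
|ω_lever| = |0.0523·8.7·+0.15707| / 0.0265536 = 2.6914 rad/s.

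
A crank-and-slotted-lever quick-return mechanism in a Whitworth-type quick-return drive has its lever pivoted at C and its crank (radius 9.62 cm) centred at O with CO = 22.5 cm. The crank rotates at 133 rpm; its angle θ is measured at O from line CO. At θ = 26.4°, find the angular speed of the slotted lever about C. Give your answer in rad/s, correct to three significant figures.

ω = 13.93 rad/s (from 133 rpm).
Crank pin A relative to C: A = (d + r cosθ, r sinθ); lever angle φ = atan2(r sinθ, d + r cosθ).
Differentiating tanφ: φ̇ = rω(d cosθ + r)/(d² + r² + 2dr cosθ).
d² + r² + 2dr cosθ = |CA|² = 0.0986548 m²;  d cosθ + r = +0.29774 m.
|ω_lever| = |0.0962·13.93·+0.29774| / 0.0986548 = 4.0436 rad/s.

4.04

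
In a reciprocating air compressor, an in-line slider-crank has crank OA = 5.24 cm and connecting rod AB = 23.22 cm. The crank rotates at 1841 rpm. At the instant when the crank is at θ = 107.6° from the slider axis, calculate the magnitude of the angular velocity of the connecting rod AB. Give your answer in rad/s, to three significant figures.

13.5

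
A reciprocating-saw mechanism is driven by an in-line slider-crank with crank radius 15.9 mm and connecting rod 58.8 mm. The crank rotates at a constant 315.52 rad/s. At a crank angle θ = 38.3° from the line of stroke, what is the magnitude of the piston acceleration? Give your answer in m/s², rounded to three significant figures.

ω = 315.5 rad/s
x(θ) = r cosθ + √(L² − r² sin²θ); with ω constant, a = ω²·d²x/dθ².
d²x/dθ² = −r cosθ − r²(cos2θ)/√u − r⁴ sin²2θ/(4u^{3/2}),  u = L² − r² sin²θ = 0.00336033 m².
Substituting r = 0.0159 m, L = 0.0588 m, θ = 38.3°: d²x/dθ² = -0.013566 m.
a = ω²·d²x/dθ² = (315.5)²·(-0.013566) = -1350.6 m/s²;  |a| = 1350.6 m/s².

1350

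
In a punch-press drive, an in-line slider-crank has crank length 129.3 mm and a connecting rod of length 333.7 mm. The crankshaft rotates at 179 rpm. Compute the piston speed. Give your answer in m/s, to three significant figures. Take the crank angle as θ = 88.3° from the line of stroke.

ω = 2π·179/60 = 18.74 rad/s
For an in-line slider-crank, x = r cosθ + √(L² − r² sin²θ), so v = −rω sinθ·[1 + r cosθ/√(L² − r² sin²θ)].
With r = 0.1293 m, L = 0.3337 m, θ = 88.3°: √(L² − r² sin²θ) = 0.30766 m.
v = −0.1293·18.74·0.99956·[1 + 0.1293·0.02967/0.30766] = -2.4528 m/s.
|v| = 2.4528 m/s.

2.45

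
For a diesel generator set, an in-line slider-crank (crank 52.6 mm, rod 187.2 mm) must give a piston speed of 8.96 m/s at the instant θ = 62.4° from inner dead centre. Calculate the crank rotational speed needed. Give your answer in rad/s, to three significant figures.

169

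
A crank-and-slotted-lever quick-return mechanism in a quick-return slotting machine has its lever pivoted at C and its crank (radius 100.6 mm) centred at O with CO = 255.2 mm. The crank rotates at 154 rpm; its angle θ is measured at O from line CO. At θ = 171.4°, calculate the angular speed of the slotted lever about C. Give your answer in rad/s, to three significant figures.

10.1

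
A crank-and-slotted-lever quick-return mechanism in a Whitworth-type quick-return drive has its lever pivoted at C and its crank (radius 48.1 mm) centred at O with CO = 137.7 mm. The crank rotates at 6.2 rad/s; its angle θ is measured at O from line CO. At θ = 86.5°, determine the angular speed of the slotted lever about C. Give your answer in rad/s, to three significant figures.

ω = 6.2 rad/s
Crank pin A relative to C: A = (d + r cosθ, r sinθ); lever angle φ = atan2(r sinθ, d + r cosθ).
Differentiating tanφ: φ̇ = rω(d cosθ + r)/(d² + r² + 2dr cosθ).
d² + r² + 2dr cosθ = |CA|² = 0.0220836 m²;  d cosθ + r = +0.056506 m.
|ω_lever| = |0.0481·6.2·+0.056506| / 0.0220836 = 0.76307 rad/s.

0.763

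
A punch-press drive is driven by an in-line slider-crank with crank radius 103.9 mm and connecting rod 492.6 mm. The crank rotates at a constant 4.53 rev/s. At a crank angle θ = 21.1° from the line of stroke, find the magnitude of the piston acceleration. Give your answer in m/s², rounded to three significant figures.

ω = 2π·4.53 = 28.46 rad/s
x(θ) = r cosθ + √(L² − r² sin²θ); with ω constant, a = ω²·d²x/dθ².
d²x/dθ² = −r cosθ − r²(cos2θ)/√u − r⁴ sin²2θ/(4u^{3/2}),  u = L² − r² sin²θ = 0.241256 m².
Substituting r = 0.1039 m, L = 0.4926 m, θ = 21.1°: d²x/dθ² = -0.11333 m.
a = ω²·d²x/dθ² = (28.46)²·(-0.11333) = -91.809 m/s²;  |a| = 91.809 m/s².

91.8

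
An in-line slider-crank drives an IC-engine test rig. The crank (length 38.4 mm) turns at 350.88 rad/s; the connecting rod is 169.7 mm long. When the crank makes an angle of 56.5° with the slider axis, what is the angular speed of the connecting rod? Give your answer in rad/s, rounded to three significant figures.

44.6

ω = 350.9 rad/s
The rod makes angle φ with the slider axis where L sinφ = r sinθ; differentiating, L cosφ·φ̇ = r ω cosθ.
L cosφ = √(L² − r² sin²θ) = 0.16665 m.
|ω_rod| = r ω |cosθ| / √(L² − r² sin²θ) = 0.0384·350.9·0.55194/0.16665 = 44.624 rad/s.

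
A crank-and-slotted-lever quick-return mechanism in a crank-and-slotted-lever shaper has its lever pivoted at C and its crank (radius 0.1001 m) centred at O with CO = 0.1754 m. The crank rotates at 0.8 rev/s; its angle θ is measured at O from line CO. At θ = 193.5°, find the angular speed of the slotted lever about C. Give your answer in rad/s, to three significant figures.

5.34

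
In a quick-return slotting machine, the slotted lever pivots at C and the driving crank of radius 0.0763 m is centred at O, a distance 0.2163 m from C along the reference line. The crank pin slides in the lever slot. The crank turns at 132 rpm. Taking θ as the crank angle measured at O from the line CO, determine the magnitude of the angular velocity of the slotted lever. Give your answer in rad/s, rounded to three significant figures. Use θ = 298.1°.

ω = 13.82 rad/s (from 132 rpm).
Crank pin A relative to C: A = (d + r cosθ, r sinθ); lever angle φ = atan2(r sinθ, d + r cosθ).
Differentiating tanφ: φ̇ = rω(d cosθ + r)/(d² + r² + 2dr cosθ).
d² + r² + 2dr cosθ = |CA|² = 0.0681542 m²;  d cosθ + r = +0.17818 m.
|ω_lever| = |0.0763·13.82·+0.17818| / 0.0681542 = 2.7574 rad/s.

2.76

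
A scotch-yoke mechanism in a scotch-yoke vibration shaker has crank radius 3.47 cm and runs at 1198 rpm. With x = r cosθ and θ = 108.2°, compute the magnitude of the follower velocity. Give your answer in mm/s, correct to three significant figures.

ω = 125.5 rad/s (from 1198 rpm).
x = r cosθ ⇒ ẋ = −rω sinθ.
|v| = rω|sinθ| = 0.0347·125.5·|sin 108.2°| = 4.1355 m/s = 4135.5 mm/s.

4140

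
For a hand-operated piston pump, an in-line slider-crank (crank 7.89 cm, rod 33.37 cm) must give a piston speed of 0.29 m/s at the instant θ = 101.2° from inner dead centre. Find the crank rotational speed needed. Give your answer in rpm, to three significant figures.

37.6

For an in-line slider-crank, |v_piston| = rω|sinθ|·[1 + r cosθ/√(L² − r² sin²θ)].
With r = 0.0789 m, L = 0.3337 m, θ = 101.2°: the bracketed kinematic factor |dx/dθ| = 0.073743 m.
ω = v/|dx/dθ| = 0.29/0.073743 = 3.9326 rad/s.
N = 60ω/(2π) = 37.553 rpm.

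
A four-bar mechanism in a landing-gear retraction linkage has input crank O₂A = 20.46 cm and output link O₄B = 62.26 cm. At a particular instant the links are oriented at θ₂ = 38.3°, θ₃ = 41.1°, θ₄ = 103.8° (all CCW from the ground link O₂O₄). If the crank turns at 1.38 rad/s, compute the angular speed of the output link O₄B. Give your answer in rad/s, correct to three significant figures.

ω₂ = 1.38 rad/s
Differentiating the loop-closure r₂e^{iθ₂}+r₃e^{iθ₃}=r₁+r₄e^{iθ₄} gives r₂ω₂e^{iθ₂}+r₃ω₃e^{iθ₃}=r₄ω₄e^{iθ₄}.
Eliminating the other unknown: ω₄ = r₂ω₂ sin(θ₂−θ₃) / [r₄ sin(θ₄−θ₃)].
Numerator sine = -0.04885; denominator sine = +0.88862.
Result = 0.2046·1.38·(-0.04885) / (0.6226·(+0.88862)) = -0.02493 rad/s; magnitude 0.02493 rad/s.

0.0249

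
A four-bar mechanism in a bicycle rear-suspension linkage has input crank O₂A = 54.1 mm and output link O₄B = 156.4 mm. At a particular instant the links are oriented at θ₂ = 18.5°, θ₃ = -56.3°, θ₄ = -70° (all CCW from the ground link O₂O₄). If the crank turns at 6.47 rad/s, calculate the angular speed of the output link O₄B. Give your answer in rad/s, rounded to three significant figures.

9.12

ω₂ = 6.47 rad/s
Differentiating the loop-closure r₂e^{iθ₂}+r₃e^{iθ₃}=r₁+r₄e^{iθ₄} gives r₂ω₂e^{iθ₂}+r₃ω₃e^{iθ₃}=r₄ω₄e^{iθ₄}.
Eliminating the other unknown: ω₄ = r₂ω₂ sin(θ₂−θ₃) / [r₄ sin(θ₄−θ₃)].
Numerator sine = +0.96502; denominator sine = -0.23684.
Result = 0.0541·6.47·(+0.96502) / (0.1564·(-0.23684)) = -9.119 rad/s; magnitude 9.119 rad/s.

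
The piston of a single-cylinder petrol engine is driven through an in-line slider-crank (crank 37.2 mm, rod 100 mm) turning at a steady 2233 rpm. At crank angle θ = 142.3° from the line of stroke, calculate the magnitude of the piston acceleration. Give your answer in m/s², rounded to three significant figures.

1390

ω = 2π·2233/60 = 233.8 rad/s
x(θ) = r cosθ + √(L² − r² sin²θ); with ω constant, a = ω²·d²x/dθ².
d²x/dθ² = −r cosθ − r²(cos2θ)/√u − r⁴ sin²2θ/(4u^{3/2}),  u = L² − r² sin²θ = 0.00948249 m².
Substituting r = 0.0372 m, L = 0.1 m, θ = 142.3°: d²x/dθ² = +0.025366 m.
a = ω²·d²x/dθ² = (233.8)²·(+0.025366) = +1387 m/s²;  |a| = 1387 m/s².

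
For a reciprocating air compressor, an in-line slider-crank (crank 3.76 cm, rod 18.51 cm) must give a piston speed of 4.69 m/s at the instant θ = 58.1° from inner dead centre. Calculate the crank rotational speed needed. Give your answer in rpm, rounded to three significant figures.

For an in-line slider-crank, |v_piston| = rω|sinθ|·[1 + r cosθ/√(L² − r² sin²θ)].
With r = 0.0376 m, L = 0.1851 m, θ = 58.1°: the bracketed kinematic factor |dx/dθ| = 0.0354 m.
ω = v/|dx/dθ| = 4.69/0.0354 = 132.49 rad/s.
N = 60ω/(2π) = 1265.1 rpm.

1270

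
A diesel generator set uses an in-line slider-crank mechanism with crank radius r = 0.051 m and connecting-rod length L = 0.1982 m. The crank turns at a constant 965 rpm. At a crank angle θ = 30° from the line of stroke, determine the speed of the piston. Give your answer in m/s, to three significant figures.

3.16

ω = 2π·965/60 = 101.1 rad/s
For an in-line slider-crank, x = r cosθ + √(L² − r² sin²θ), so v = −rω sinθ·[1 + r cosθ/√(L² − r² sin²θ)].
With r = 0.051 m, L = 0.1982 m, θ = 30°: √(L² − r² sin²θ) = 0.19655 m.
v = −0.051·101.1·0.50000·[1 + 0.051·0.86603/0.19655] = -3.1559 m/s.
|v| = 3.1559 m/s.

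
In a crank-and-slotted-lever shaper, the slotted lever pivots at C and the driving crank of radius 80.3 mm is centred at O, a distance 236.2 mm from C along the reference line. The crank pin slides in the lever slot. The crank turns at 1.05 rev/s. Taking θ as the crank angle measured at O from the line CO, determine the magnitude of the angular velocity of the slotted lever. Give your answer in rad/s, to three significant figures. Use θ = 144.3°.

1.88

ω = 6.597 rad/s (from 1.05 rev/s).
Crank pin A relative to C: A = (d + r cosθ, r sinθ); lever angle φ = atan2(r sinθ, d + r cosθ).
Differentiating tanφ: φ̇ = rω(d cosθ + r)/(d² + r² + 2dr cosθ).
d² + r² + 2dr cosθ = |CA|² = 0.0314332 m²;  d cosθ + r = -0.11151 m.
|ω_lever| = |0.0803·6.597·-0.11151| / 0.0314332 = 1.8794 rad/s.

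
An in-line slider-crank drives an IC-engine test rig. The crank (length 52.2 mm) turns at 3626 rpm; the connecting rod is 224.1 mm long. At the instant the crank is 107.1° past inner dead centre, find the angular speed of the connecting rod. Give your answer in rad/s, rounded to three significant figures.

ω = 379.7 rad/s (converted from 3626 rpm).
The rod makes angle φ with the slider axis where L sinφ = r sinθ; differentiating, L cosφ·φ̇ = r ω cosθ.
L cosφ = √(L² − r² sin²θ) = 0.21848 m.
|ω_rod| = r ω |cosθ| / √(L² − r² sin²θ) = 0.0522·379.7·0.29404/0.21848 = 26.677 rad/s.

26.7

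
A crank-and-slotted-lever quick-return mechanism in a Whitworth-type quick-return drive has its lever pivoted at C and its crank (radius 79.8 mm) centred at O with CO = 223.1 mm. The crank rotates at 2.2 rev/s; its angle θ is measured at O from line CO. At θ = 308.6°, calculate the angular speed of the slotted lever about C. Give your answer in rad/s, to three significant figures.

3.08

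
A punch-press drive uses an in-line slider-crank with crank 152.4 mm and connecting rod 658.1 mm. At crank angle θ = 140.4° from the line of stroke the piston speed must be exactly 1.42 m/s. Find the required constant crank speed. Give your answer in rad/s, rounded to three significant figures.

17.8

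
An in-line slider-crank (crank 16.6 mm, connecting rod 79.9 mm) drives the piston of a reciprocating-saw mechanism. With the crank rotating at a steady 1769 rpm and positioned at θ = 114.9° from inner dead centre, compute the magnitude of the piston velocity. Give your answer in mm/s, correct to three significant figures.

2540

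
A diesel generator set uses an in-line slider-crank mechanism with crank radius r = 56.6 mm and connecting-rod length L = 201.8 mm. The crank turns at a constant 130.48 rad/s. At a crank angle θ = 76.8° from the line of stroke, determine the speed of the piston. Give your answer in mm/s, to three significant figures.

ω = 130.5 rad/s
For an in-line slider-crank, x = r cosθ + √(L² − r² sin²θ), so v = −rω sinθ·[1 + r cosθ/√(L² − r² sin²θ)].
With r = 0.0566 m, L = 0.2018 m, θ = 76.8°: √(L² − r² sin²θ) = 0.19413 m.
v = −0.0566·130.5·0.97358·[1 + 0.0566·0.22835/0.19413] = -7.6687 m/s.
|v| = 7.6687 m/s = 7668.7 mm/s.

7670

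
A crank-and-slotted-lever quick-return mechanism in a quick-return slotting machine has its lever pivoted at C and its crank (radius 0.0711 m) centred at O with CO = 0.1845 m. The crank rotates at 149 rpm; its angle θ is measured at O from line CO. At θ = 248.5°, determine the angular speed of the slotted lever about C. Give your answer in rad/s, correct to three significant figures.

ω = 15.6 rad/s (from 149 rpm).
Crank pin A relative to C: A = (d + r cosθ, r sinθ); lever angle φ = atan2(r sinθ, d + r cosθ).
Differentiating tanφ: φ̇ = rω(d cosθ + r)/(d² + r² + 2dr cosθ).
d² + r² + 2dr cosθ = |CA|² = 0.02948 m²;  d cosθ + r = +0.0034805 m.
|ω_lever| = |0.0711·15.6·+0.0034805| / 0.02948 = 0.13098 rad/s.

0.131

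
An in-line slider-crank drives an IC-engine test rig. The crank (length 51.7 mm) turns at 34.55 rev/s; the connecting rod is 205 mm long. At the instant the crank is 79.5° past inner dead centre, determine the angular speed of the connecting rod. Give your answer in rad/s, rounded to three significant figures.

10.3

ω = 217.1 rad/s (converted from 34.55 rev/s).
The rod makes angle φ with the slider axis where L sinφ = r sinθ; differentiating, L cosφ·φ̇ = r ω cosθ.
L cosφ = √(L² − r² sin²θ) = 0.1986 m.
|ω_rod| = r ω |cosθ| / √(L² − r² sin²θ) = 0.0517·217.1·0.18224/0.1986 = 10.299 rad/s.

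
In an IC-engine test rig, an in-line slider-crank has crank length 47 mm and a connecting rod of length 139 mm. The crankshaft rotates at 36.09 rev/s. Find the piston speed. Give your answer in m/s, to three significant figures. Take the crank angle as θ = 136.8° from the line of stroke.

ω = 2π·36.1 = 226.8 rad/s
For an in-line slider-crank, x = r cosθ + √(L² − r² sin²θ), so v = −rω sinθ·[1 + r cosθ/√(L² − r² sin²θ)].
With r = 0.047 m, L = 0.139 m, θ = 136.8°: √(L² − r² sin²θ) = 0.13523 m.
v = −0.047·226.8·0.68455·[1 + 0.047·-0.72897/0.13523] = -5.4472 m/s.
|v| = 5.4472 m/s.

5.45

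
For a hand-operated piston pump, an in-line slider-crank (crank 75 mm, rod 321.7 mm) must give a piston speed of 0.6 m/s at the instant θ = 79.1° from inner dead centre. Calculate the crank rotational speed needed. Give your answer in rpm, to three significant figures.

For an in-line slider-crank, |v_piston| = rω|sinθ|·[1 + r cosθ/√(L² − r² sin²θ)].
With r = 0.075 m, L = 0.3217 m, θ = 79.1°: the bracketed kinematic factor |dx/dθ| = 0.076982 m.
ω = v/|dx/dθ| = 0.6/0.076982 = 7.794 rad/s.
N = 60ω/(2π) = 74.427 rpm.

74.4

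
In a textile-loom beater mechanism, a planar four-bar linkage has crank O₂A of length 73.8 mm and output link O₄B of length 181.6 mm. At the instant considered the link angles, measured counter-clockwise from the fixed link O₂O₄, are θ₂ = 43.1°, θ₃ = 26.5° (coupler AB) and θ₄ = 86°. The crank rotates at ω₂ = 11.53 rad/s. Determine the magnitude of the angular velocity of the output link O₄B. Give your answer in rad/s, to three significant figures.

1.55

ω₂ = 11.53 rad/s
Differentiating the loop-closure r₂e^{iθ₂}+r₃e^{iθ₃}=r₁+r₄e^{iθ₄} gives r₂ω₂e^{iθ₂}+r₃ω₃e^{iθ₃}=r₄ω₄e^{iθ₄}.
Eliminating the other unknown: ω₄ = r₂ω₂ sin(θ₂−θ₃) / [r₄ sin(θ₄−θ₃)].
Numerator sine = +0.28569; denominator sine = +0.86163.
Result = 0.0738·11.53·(+0.28569) / (0.1816·(+0.86163)) = +1.5536 rad/s; magnitude 1.5536 rad/s.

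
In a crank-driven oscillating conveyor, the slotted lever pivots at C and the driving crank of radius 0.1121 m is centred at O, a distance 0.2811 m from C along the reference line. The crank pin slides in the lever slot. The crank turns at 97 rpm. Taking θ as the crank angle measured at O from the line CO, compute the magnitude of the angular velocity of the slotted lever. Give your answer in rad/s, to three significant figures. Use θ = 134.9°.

ω = 10.16 rad/s (from 97 rpm).
Crank pin A relative to C: A = (d + r cosθ, r sinθ); lever angle φ = atan2(r sinθ, d + r cosθ).
Differentiating tanφ: φ̇ = rω(d cosθ + r)/(d² + r² + 2dr cosθ).
d² + r² + 2dr cosθ = |CA|² = 0.0470977 m²;  d cosθ + r = -0.08632 m.
|ω_lever| = |0.1121·10.16·-0.08632| / 0.0470977 = 2.087 rad/s.

2.09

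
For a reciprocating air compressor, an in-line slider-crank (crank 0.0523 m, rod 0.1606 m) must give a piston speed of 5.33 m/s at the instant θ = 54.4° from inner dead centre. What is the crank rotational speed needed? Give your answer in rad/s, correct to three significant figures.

105

For an in-line slider-crank, |v_piston| = rω|sinθ|·[1 + r cosθ/√(L² − r² sin²θ)].
With r = 0.0523 m, L = 0.1606 m, θ = 54.4°: the bracketed kinematic factor |dx/dθ| = 0.050885 m.
ω = v/|dx/dθ| = 5.33/0.050885 = 104.75 rad/s.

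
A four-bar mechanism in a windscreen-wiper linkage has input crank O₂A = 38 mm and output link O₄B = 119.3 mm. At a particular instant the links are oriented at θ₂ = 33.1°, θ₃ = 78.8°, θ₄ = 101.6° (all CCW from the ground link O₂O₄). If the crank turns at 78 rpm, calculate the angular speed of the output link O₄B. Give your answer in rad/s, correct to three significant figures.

4.81

ω₂ = 8.168 rad/s (from 78 rpm).
Differentiating the loop-closure r₂e^{iθ₂}+r₃e^{iθ₃}=r₁+r₄e^{iθ₄} gives r₂ω₂e^{iθ₂}+r₃ω₃e^{iθ₃}=r₄ω₄e^{iθ₄}.
Eliminating the other unknown: ω₄ = r₂ω₂ sin(θ₂−θ₃) / [r₄ sin(θ₄−θ₃)].
Numerator sine = -0.71569; denominator sine = +0.38752.
Result = 0.038·8.168·(-0.71569) / (0.1193·(+0.38752)) = -4.8051 rad/s; magnitude 4.8051 rad/s.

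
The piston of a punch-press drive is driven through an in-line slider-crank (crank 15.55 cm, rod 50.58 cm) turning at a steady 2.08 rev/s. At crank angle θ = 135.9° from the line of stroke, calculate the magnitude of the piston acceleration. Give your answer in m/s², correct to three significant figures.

ω = 2π·2.08 = 13.07 rad/s
x(θ) = r cosθ + √(L² − r² sin²θ); with ω constant, a = ω²·d²x/dθ².
d²x/dθ² = −r cosθ − r²(cos2θ)/√u − r⁴ sin²2θ/(4u^{3/2}),  u = L² − r² sin²θ = 0.244123 m².
Substituting r = 0.1555 m, L = 0.5058 m, θ = 135.9°: d²x/dθ² = +0.10892 m.
a = ω²·d²x/dθ² = (13.07)²·(+0.10892) = +18.604 m/s²;  |a| = 18.604 m/s².

18.6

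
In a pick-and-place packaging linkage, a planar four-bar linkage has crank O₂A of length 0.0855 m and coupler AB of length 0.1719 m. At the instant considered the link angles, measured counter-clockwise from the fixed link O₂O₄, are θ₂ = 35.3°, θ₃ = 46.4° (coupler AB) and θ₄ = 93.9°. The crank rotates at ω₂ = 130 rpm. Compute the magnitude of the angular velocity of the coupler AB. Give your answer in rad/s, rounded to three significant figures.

ω₂ = 13.61 rad/s (from 130 rpm).
Differentiating the loop-closure r₂e^{iθ₂}+r₃e^{iθ₃}=r₁+r₄e^{iθ₄} gives r₂ω₂e^{iθ₂}+r₃ω₃e^{iθ₃}=r₄ω₄e^{iθ₄}.
Eliminating the other unknown: ω₃ = r₂ω₂ sin(θ₄−θ₂) / [r₃ sin(θ₃−θ₄)].
Numerator sine = +0.85355; denominator sine = -0.73728.
Result = 0.0855·13.61·(+0.85355) / (0.1719·(-0.73728)) = -7.839 rad/s; magnitude 7.839 rad/s.

7.84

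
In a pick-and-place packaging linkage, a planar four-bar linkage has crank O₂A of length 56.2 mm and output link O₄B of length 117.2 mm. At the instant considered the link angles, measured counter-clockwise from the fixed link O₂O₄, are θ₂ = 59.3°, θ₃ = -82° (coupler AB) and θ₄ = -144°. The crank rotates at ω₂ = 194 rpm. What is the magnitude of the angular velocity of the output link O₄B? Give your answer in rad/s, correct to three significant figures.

ω₂ = 20.32 rad/s (from 194 rpm).
Differentiating the loop-closure r₂e^{iθ₂}+r₃e^{iθ₃}=r₁+r₄e^{iθ₄} gives r₂ω₂e^{iθ₂}+r₃ω₃e^{iθ₃}=r₄ω₄e^{iθ₄}.
Eliminating the other unknown: ω₄ = r₂ω₂ sin(θ₂−θ₃) / [r₄ sin(θ₄−θ₃)].
Numerator sine = +0.62524; denominator sine = -0.88295.
Result = 0.0562·20.32·(+0.62524) / (0.1172·(-0.88295)) = -6.8985 rad/s; magnitude 6.8985 rad/s.

6.90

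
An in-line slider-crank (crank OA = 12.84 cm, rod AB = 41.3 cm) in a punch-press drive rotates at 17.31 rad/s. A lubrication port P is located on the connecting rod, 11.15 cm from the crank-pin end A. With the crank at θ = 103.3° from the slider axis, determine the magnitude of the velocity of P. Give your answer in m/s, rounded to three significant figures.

2.15

ω = 17.31 rad/s.  Crank-pin speed |V_A| = rω = 2.2226 m/s, perpendicular to OA.
Rod angle: sinφ = −(r/L) sinθ ⇒ φ = -17.611°; ω_rod = −rω cosθ/√(L²−r²sin²θ) = +1.2989 rad/s.
V_P = V_A + ω_rod × AP, with AP = 0.1115 m along the rod.
Components: V_Px = −rω sinθ − a·ω_rod·sinφ = -2.1192 m/s;  V_Py = rω cosθ + a·ω_rod·cosφ = -0.37327 m/s.
|V_P| = √(V_Px² + V_Py²) = 2.1518 m/s.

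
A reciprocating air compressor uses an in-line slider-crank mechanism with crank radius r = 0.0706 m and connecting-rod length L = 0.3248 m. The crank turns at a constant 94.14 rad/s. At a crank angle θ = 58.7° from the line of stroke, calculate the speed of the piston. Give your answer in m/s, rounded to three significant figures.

6.33

ω = 94.14 rad/s
For an in-line slider-crank, x = r cosθ + √(L² − r² sin²θ), so v = −rω sinθ·[1 + r cosθ/√(L² − r² sin²θ)].
With r = 0.0706 m, L = 0.3248 m, θ = 58.7°: √(L² − r² sin²θ) = 0.31915 m.
v = −0.0706·94.14·0.85446·[1 + 0.0706·0.51952/0.31915] = -6.3316 m/s.
|v| = 6.3316 m/s.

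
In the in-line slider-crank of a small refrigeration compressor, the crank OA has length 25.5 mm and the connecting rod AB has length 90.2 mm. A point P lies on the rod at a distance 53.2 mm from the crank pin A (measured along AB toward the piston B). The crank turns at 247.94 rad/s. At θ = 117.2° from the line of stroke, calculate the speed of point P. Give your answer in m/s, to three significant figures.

5.31

ω = 247.9 rad/s.  Crank-pin speed |V_A| = rω = 6.3225 m/s, perpendicular to OA.
Rod angle: sinφ = −(r/L) sinθ ⇒ φ = -14.563°; ω_rod = −rω cosθ/√(L²−r²sin²θ) = +33.103 rad/s.
V_P = V_A + ω_rod × AP, with AP = 0.0532 m along the rod.
Components: V_Px = −rω sinθ − a·ω_rod·sinφ = -5.1805 m/s;  V_Py = rω cosθ + a·ω_rod·cosφ = -1.1855 m/s.
|V_P| = √(V_Px² + V_Py²) = 5.3144 m/s.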